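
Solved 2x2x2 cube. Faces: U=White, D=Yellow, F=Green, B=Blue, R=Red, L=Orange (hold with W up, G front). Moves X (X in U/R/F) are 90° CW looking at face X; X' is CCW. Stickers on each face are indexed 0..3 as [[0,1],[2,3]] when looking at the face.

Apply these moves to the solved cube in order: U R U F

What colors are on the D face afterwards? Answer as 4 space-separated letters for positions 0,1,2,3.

After move 1 (U): U=WWWW F=RRGG R=BBRR B=OOBB L=GGOO
After move 2 (R): R=RBRB U=WRWG F=RYGY D=YBYO B=WOWB
After move 3 (U): U=WWGR F=RBGY R=WORB B=GGWB L=RYOO
After move 4 (F): F=GRYB U=WWOY R=GORB D=RWYO L=RYOB
Query: D face = RWYO

Answer: R W Y O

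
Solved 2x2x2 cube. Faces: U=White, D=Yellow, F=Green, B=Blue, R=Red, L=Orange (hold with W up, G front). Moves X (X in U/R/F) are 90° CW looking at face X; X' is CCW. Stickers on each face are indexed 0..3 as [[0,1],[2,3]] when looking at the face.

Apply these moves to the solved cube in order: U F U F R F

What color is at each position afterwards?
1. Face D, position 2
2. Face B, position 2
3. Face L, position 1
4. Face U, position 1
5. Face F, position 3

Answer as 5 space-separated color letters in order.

After move 1 (U): U=WWWW F=RRGG R=BBRR B=OOBB L=GGOO
After move 2 (F): F=GRGR U=WWOG R=WBWR D=RBYY L=GYOY
After move 3 (U): U=OWGW F=WBGR R=OOWR B=GYBB L=GROY
After move 4 (F): F=GWRB U=OWYR R=GOWR D=WOYY L=GROB
After move 5 (R): R=WGRO U=OWYB F=GORY D=WBYG B=RYWB
After move 6 (F): F=RGYO U=OWBR R=YGBO D=RWYG L=GWOB
Query 1: D[2] = Y
Query 2: B[2] = W
Query 3: L[1] = W
Query 4: U[1] = W
Query 5: F[3] = O

Answer: Y W W W O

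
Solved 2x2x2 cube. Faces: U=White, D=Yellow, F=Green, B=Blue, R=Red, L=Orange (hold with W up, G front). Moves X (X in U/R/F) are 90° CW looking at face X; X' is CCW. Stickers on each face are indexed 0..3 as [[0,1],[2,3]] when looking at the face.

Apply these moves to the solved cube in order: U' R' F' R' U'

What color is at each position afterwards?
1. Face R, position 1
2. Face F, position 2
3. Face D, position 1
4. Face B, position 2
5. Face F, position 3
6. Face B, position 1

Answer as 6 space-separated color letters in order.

After move 1 (U'): U=WWWW F=OOGG R=GGRR B=RRBB L=BBOO
After move 2 (R'): R=GRGR U=WBWR F=OWGW D=YOYG B=YRYB
After move 3 (F'): F=WWOG U=WBGG R=ORYR D=BOYG L=BROW
After move 4 (R'): R=RROY U=WYGY F=WBOG D=BWYG B=GROB
After move 5 (U'): U=YYWG F=BROG R=WBOY B=RROB L=GROW
Query 1: R[1] = B
Query 2: F[2] = O
Query 3: D[1] = W
Query 4: B[2] = O
Query 5: F[3] = G
Query 6: B[1] = R

Answer: B O W O G R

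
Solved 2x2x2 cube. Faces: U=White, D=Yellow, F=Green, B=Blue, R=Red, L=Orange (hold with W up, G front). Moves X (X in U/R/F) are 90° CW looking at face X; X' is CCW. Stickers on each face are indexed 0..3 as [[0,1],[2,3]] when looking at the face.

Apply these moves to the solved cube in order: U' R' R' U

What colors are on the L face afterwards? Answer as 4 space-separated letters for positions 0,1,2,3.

Answer: O B O O

Derivation:
After move 1 (U'): U=WWWW F=OOGG R=GGRR B=RRBB L=BBOO
After move 2 (R'): R=GRGR U=WBWR F=OWGW D=YOYG B=YRYB
After move 3 (R'): R=RRGG U=WYWY F=OBGR D=YWYW B=GROB
After move 4 (U): U=WWYY F=RRGR R=GRGG B=BBOB L=OBOO
Query: L face = OBOO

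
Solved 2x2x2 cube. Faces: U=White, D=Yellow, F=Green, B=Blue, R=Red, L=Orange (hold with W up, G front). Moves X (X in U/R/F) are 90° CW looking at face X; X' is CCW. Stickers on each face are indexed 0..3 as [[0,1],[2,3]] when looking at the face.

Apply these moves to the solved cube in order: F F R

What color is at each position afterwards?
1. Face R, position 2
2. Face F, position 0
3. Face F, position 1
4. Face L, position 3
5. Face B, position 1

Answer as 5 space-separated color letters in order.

After move 1 (F): F=GGGG U=WWOO R=WRWR D=RRYY L=OYOY
After move 2 (F): F=GGGG U=WWYY R=OROR D=WWYY L=OROR
After move 3 (R): R=OORR U=WGYG F=GWGY D=WBYB B=YBWB
Query 1: R[2] = R
Query 2: F[0] = G
Query 3: F[1] = W
Query 4: L[3] = R
Query 5: B[1] = B

Answer: R G W R B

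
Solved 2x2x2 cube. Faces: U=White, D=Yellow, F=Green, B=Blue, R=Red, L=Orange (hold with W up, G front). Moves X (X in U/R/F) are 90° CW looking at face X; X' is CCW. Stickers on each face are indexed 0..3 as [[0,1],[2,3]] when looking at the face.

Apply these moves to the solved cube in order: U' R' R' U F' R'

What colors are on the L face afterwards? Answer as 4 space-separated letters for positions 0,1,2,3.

After move 1 (U'): U=WWWW F=OOGG R=GGRR B=RRBB L=BBOO
After move 2 (R'): R=GRGR U=WBWR F=OWGW D=YOYG B=YRYB
After move 3 (R'): R=RRGG U=WYWY F=OBGR D=YWYW B=GROB
After move 4 (U): U=WWYY F=RRGR R=GRGG B=BBOB L=OBOO
After move 5 (F'): F=RRRG U=WWGG R=WRYG D=BOYW L=OYOY
After move 6 (R'): R=RGWY U=WOGB F=RWRG D=BRYG B=WBOB
Query: L face = OYOY

Answer: O Y O Y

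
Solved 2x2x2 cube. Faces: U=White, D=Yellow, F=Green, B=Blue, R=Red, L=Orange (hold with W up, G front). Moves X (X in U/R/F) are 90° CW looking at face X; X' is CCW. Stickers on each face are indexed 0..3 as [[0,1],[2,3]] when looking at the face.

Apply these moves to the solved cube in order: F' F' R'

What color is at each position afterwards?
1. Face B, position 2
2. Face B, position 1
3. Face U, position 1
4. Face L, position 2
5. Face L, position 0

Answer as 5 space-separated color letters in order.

Answer: W B B O O

Derivation:
After move 1 (F'): F=GGGG U=WWRR R=YRYR D=OOYY L=OWOW
After move 2 (F'): F=GGGG U=WWYY R=OROR D=WWYY L=OROR
After move 3 (R'): R=RROO U=WBYB F=GWGY D=WGYG B=YBWB
Query 1: B[2] = W
Query 2: B[1] = B
Query 3: U[1] = B
Query 4: L[2] = O
Query 5: L[0] = O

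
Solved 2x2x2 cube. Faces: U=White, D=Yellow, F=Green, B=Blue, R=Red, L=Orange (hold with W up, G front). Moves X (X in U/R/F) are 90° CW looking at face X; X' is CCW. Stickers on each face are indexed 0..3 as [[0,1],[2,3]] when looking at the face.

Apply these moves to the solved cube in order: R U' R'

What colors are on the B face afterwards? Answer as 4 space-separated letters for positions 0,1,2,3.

Answer: B R B B

Derivation:
After move 1 (R): R=RRRR U=WGWG F=GYGY D=YBYB B=WBWB
After move 2 (U'): U=GGWW F=OOGY R=GYRR B=RRWB L=WBOO
After move 3 (R'): R=YRGR U=GWWR F=OGGW D=YOYY B=BRBB
Query: B face = BRBB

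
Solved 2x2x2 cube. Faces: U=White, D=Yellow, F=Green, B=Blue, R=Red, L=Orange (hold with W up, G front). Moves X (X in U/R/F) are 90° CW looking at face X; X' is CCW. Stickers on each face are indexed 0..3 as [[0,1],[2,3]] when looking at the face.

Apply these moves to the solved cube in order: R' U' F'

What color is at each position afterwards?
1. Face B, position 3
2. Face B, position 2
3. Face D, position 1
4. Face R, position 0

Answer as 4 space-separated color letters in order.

After move 1 (R'): R=RRRR U=WBWB F=GWGW D=YGYG B=YBYB
After move 2 (U'): U=BBWW F=OOGW R=GWRR B=RRYB L=YBOO
After move 3 (F'): F=OWOG U=BBGR R=GWYR D=BOYG L=YWOW
Query 1: B[3] = B
Query 2: B[2] = Y
Query 3: D[1] = O
Query 4: R[0] = G

Answer: B Y O G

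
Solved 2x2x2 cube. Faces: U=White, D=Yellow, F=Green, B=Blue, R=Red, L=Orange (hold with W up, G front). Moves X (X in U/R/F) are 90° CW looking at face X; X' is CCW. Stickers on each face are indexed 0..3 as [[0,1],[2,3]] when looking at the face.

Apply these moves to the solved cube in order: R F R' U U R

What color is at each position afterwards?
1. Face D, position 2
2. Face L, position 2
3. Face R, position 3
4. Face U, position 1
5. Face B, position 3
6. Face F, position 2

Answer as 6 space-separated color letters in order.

Answer: Y O Y B B Y

Derivation:
After move 1 (R): R=RRRR U=WGWG F=GYGY D=YBYB B=WBWB
After move 2 (F): F=GGYY U=WGOO R=WRGR D=RRYB L=OYOB
After move 3 (R'): R=RRWG U=WWOW F=GGYO D=RGYY B=BBRB
After move 4 (U): U=OWWW F=RRYO R=BBWG B=OYRB L=GGOB
After move 5 (U): U=WOWW F=BBYO R=OYWG B=GGRB L=RROB
After move 6 (R): R=WOGY U=WBWO F=BGYY D=RRYG B=WGOB
Query 1: D[2] = Y
Query 2: L[2] = O
Query 3: R[3] = Y
Query 4: U[1] = B
Query 5: B[3] = B
Query 6: F[2] = Y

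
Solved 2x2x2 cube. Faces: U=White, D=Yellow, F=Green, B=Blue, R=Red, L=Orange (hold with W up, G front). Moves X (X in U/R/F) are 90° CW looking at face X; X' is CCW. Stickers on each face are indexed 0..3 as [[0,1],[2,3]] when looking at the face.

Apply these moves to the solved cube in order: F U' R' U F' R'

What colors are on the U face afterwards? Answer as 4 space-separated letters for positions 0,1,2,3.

Answer: W R Y B

Derivation:
After move 1 (F): F=GGGG U=WWOO R=WRWR D=RRYY L=OYOY
After move 2 (U'): U=WOWO F=OYGG R=GGWR B=WRBB L=BBOY
After move 3 (R'): R=GRGW U=WBWW F=OOGO D=RYYG B=YRRB
After move 4 (U): U=WWWB F=GRGO R=YRGW B=BBRB L=OOOY
After move 5 (F'): F=ROGG U=WWYG R=YRRW D=OYYG L=OBOW
After move 6 (R'): R=RWYR U=WRYB F=RWGG D=OOYG B=GBYB
Query: U face = WRYB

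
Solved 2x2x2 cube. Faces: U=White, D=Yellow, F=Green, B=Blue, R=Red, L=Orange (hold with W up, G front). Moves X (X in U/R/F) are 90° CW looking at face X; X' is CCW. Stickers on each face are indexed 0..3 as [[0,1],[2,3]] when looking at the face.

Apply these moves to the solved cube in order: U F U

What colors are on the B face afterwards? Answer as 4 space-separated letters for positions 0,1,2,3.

After move 1 (U): U=WWWW F=RRGG R=BBRR B=OOBB L=GGOO
After move 2 (F): F=GRGR U=WWOG R=WBWR D=RBYY L=GYOY
After move 3 (U): U=OWGW F=WBGR R=OOWR B=GYBB L=GROY
Query: B face = GYBB

Answer: G Y B B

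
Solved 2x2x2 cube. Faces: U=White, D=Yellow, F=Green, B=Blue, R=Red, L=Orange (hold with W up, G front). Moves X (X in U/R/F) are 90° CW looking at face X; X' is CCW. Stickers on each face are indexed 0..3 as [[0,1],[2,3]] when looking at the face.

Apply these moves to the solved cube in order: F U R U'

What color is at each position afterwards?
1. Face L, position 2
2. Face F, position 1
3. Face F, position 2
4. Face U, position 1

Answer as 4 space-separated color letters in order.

After move 1 (F): F=GGGG U=WWOO R=WRWR D=RRYY L=OYOY
After move 2 (U): U=OWOW F=WRGG R=BBWR B=OYBB L=GGOY
After move 3 (R): R=WBRB U=OROG F=WRGY D=RBYO B=WYWB
After move 4 (U'): U=RGOO F=GGGY R=WRRB B=WBWB L=WYOY
Query 1: L[2] = O
Query 2: F[1] = G
Query 3: F[2] = G
Query 4: U[1] = G

Answer: O G G G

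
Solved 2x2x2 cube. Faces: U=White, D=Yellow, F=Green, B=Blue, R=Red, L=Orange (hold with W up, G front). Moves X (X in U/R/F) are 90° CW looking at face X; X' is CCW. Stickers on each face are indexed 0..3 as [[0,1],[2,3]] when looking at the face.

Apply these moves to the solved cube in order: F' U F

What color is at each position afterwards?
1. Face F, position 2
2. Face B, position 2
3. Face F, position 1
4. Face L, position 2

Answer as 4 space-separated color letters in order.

After move 1 (F'): F=GGGG U=WWRR R=YRYR D=OOYY L=OWOW
After move 2 (U): U=RWRW F=YRGG R=BBYR B=OWBB L=GGOW
After move 3 (F): F=GYGR U=RWWG R=RBWR D=YBYY L=GOOO
Query 1: F[2] = G
Query 2: B[2] = B
Query 3: F[1] = Y
Query 4: L[2] = O

Answer: G B Y O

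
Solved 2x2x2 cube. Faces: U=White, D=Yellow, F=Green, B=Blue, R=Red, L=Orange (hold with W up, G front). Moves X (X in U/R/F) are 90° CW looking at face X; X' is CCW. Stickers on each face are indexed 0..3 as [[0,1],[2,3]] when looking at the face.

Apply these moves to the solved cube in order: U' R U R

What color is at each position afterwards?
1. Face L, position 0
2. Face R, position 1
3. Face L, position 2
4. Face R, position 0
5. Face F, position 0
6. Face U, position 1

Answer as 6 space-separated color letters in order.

After move 1 (U'): U=WWWW F=OOGG R=GGRR B=RRBB L=BBOO
After move 2 (R): R=RGRG U=WOWG F=OYGY D=YBYR B=WRWB
After move 3 (U): U=WWGO F=RGGY R=WRRG B=BBWB L=OYOO
After move 4 (R): R=RWGR U=WGGY F=RBGR D=YWYB B=OBWB
Query 1: L[0] = O
Query 2: R[1] = W
Query 3: L[2] = O
Query 4: R[0] = R
Query 5: F[0] = R
Query 6: U[1] = G

Answer: O W O R R G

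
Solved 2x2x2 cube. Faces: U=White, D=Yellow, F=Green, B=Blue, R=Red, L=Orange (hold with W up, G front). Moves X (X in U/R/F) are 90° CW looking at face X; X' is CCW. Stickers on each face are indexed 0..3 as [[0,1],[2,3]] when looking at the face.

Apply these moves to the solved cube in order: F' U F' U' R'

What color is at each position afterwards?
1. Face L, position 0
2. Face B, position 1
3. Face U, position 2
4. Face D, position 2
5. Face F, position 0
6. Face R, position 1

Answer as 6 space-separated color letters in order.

Answer: O B R Y G R

Derivation:
After move 1 (F'): F=GGGG U=WWRR R=YRYR D=OOYY L=OWOW
After move 2 (U): U=RWRW F=YRGG R=BBYR B=OWBB L=GGOW
After move 3 (F'): F=RGYG U=RWBY R=OBOR D=GWYY L=GWOR
After move 4 (U'): U=WYRB F=GWYG R=RGOR B=OBBB L=OWOR
After move 5 (R'): R=GRRO U=WBRO F=GYYB D=GWYG B=YBWB
Query 1: L[0] = O
Query 2: B[1] = B
Query 3: U[2] = R
Query 4: D[2] = Y
Query 5: F[0] = G
Query 6: R[1] = R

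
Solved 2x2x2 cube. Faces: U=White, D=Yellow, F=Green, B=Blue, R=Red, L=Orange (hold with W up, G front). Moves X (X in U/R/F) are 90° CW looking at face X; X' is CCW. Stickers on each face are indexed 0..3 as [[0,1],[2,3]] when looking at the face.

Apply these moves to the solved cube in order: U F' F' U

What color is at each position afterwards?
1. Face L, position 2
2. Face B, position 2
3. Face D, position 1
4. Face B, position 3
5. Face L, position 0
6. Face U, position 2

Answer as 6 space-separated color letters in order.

After move 1 (U): U=WWWW F=RRGG R=BBRR B=OOBB L=GGOO
After move 2 (F'): F=RGRG U=WWBR R=YBYR D=GOYY L=GWOW
After move 3 (F'): F=GGRR U=WWYY R=OBGR D=WWYY L=GROB
After move 4 (U): U=YWYW F=OBRR R=OOGR B=GRBB L=GGOB
Query 1: L[2] = O
Query 2: B[2] = B
Query 3: D[1] = W
Query 4: B[3] = B
Query 5: L[0] = G
Query 6: U[2] = Y

Answer: O B W B G Y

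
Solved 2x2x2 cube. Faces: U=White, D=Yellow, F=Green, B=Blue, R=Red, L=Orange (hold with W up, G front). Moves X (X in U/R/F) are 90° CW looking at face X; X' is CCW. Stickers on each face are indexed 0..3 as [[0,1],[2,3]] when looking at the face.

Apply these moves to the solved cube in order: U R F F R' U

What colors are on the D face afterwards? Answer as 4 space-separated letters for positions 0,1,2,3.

Answer: G G Y R

Derivation:
After move 1 (U): U=WWWW F=RRGG R=BBRR B=OOBB L=GGOO
After move 2 (R): R=RBRB U=WRWG F=RYGY D=YBYO B=WOWB
After move 3 (F): F=GRYY U=WROG R=WBGB D=RRYO L=GYOB
After move 4 (F): F=YGYR U=WRBY R=OBGB D=GWYO L=GROR
After move 5 (R'): R=BBOG U=WWBW F=YRYY D=GGYR B=OOWB
After move 6 (U): U=BWWW F=BBYY R=OOOG B=GRWB L=YROR
Query: D face = GGYR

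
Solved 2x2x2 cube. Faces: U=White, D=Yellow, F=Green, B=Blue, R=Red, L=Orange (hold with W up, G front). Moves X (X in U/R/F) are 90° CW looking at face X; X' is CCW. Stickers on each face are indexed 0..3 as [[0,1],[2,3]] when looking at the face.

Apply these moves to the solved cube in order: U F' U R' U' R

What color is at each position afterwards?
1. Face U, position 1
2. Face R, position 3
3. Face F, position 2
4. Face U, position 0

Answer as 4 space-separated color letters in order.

Answer: G W R B

Derivation:
After move 1 (U): U=WWWW F=RRGG R=BBRR B=OOBB L=GGOO
After move 2 (F'): F=RGRG U=WWBR R=YBYR D=GOYY L=GWOW
After move 3 (U): U=BWRW F=YBRG R=OOYR B=GWBB L=RGOW
After move 4 (R'): R=OROY U=BBRG F=YWRW D=GBYG B=YWOB
After move 5 (U'): U=BGBR F=RGRW R=YWOY B=OROB L=YWOW
After move 6 (R): R=OYYW U=BGBW F=RBRG D=GOYO B=RRGB
Query 1: U[1] = G
Query 2: R[3] = W
Query 3: F[2] = R
Query 4: U[0] = B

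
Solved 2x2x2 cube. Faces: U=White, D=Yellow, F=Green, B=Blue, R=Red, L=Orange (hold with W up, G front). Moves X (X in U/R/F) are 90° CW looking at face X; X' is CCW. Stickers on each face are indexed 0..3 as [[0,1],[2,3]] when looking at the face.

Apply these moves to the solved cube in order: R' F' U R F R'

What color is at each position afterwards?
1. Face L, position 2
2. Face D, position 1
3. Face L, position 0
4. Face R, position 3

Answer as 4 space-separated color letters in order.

After move 1 (R'): R=RRRR U=WBWB F=GWGW D=YGYG B=YBYB
After move 2 (F'): F=WWGG U=WBRR R=GRYR D=OOYG L=OBOW
After move 3 (U): U=RWRB F=GRGG R=YBYR B=OBYB L=WWOW
After move 4 (R): R=YYRB U=RRRG F=GOGG D=OYYO B=BBWB
After move 5 (F): F=GGGO U=RRWW R=RYGB D=RYYO L=WOOY
After move 6 (R'): R=YBRG U=RWWB F=GRGW D=RGYO B=OBYB
Query 1: L[2] = O
Query 2: D[1] = G
Query 3: L[0] = W
Query 4: R[3] = G

Answer: O G W G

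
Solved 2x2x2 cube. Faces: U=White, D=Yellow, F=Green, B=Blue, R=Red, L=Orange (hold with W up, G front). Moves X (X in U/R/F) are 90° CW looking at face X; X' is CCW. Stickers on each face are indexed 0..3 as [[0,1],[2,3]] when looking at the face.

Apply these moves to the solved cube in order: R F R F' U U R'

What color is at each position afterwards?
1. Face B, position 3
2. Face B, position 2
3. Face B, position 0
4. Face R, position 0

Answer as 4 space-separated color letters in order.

Answer: B B W Y

Derivation:
After move 1 (R): R=RRRR U=WGWG F=GYGY D=YBYB B=WBWB
After move 2 (F): F=GGYY U=WGOO R=WRGR D=RRYB L=OYOB
After move 3 (R): R=GWRR U=WGOY F=GRYB D=RWYW B=OBGB
After move 4 (F'): F=RBGY U=WGGR R=WWRR D=YBYW L=OYOO
After move 5 (U): U=GWRG F=WWGY R=OBRR B=OYGB L=RBOO
After move 6 (U): U=RGGW F=OBGY R=OYRR B=RBGB L=WWOO
After move 7 (R'): R=YROR U=RGGR F=OGGW D=YBYY B=WBBB
Query 1: B[3] = B
Query 2: B[2] = B
Query 3: B[0] = W
Query 4: R[0] = Y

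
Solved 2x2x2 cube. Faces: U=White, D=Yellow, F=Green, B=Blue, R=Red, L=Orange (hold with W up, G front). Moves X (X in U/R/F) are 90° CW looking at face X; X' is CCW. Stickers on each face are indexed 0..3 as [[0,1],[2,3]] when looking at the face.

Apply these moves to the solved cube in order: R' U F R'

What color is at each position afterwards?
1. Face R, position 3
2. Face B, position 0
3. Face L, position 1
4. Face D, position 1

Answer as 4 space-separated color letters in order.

After move 1 (R'): R=RRRR U=WBWB F=GWGW D=YGYG B=YBYB
After move 2 (U): U=WWBB F=RRGW R=YBRR B=OOYB L=GWOO
After move 3 (F): F=GRWR U=WWOW R=BBBR D=RYYG L=GYOG
After move 4 (R'): R=BRBB U=WYOO F=GWWW D=RRYR B=GOYB
Query 1: R[3] = B
Query 2: B[0] = G
Query 3: L[1] = Y
Query 4: D[1] = R

Answer: B G Y R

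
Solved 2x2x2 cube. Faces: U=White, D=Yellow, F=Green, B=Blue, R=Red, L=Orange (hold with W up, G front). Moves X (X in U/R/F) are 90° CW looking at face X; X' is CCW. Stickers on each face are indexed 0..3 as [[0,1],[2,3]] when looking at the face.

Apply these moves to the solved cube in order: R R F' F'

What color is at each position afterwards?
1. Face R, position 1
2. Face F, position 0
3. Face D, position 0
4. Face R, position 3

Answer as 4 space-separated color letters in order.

After move 1 (R): R=RRRR U=WGWG F=GYGY D=YBYB B=WBWB
After move 2 (R): R=RRRR U=WYWY F=GBGB D=YWYW B=GBGB
After move 3 (F'): F=BBGG U=WYRR R=WRYR D=OOYW L=OYOW
After move 4 (F'): F=BGBG U=WYWY R=OROR D=YWYW L=OROR
Query 1: R[1] = R
Query 2: F[0] = B
Query 3: D[0] = Y
Query 4: R[3] = R

Answer: R B Y R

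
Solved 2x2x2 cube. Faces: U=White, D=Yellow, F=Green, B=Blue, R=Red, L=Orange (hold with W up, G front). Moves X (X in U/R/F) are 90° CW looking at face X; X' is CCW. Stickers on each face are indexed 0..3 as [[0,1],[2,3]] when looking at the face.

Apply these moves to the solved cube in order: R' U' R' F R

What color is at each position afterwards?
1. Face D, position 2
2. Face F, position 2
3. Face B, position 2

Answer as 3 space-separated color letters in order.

Answer: Y W Y

Derivation:
After move 1 (R'): R=RRRR U=WBWB F=GWGW D=YGYG B=YBYB
After move 2 (U'): U=BBWW F=OOGW R=GWRR B=RRYB L=YBOO
After move 3 (R'): R=WRGR U=BYWR F=OBGW D=YOYW B=GRGB
After move 4 (F): F=GOWB U=BYOB R=WRRR D=GWYW L=YYOO
After move 5 (R): R=RWRR U=BOOB F=GWWW D=GGYG B=BRYB
Query 1: D[2] = Y
Query 2: F[2] = W
Query 3: B[2] = Y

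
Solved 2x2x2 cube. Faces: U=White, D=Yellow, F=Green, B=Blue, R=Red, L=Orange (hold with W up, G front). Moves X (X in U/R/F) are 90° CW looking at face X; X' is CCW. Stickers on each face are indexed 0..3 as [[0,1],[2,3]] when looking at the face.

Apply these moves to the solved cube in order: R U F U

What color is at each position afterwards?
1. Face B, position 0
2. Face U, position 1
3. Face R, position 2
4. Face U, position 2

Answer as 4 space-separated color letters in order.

Answer: G W G Y

Derivation:
After move 1 (R): R=RRRR U=WGWG F=GYGY D=YBYB B=WBWB
After move 2 (U): U=WWGG F=RRGY R=WBRR B=OOWB L=GYOO
After move 3 (F): F=GRYR U=WWOY R=GBGR D=RWYB L=GYOB
After move 4 (U): U=OWYW F=GBYR R=OOGR B=GYWB L=GROB
Query 1: B[0] = G
Query 2: U[1] = W
Query 3: R[2] = G
Query 4: U[2] = Y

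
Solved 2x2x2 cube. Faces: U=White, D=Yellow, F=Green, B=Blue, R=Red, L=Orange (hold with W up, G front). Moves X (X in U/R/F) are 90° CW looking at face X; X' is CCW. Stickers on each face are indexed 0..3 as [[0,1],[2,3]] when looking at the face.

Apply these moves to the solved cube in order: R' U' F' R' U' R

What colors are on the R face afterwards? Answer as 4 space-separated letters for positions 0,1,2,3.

Answer: G O Y B

Derivation:
After move 1 (R'): R=RRRR U=WBWB F=GWGW D=YGYG B=YBYB
After move 2 (U'): U=BBWW F=OOGW R=GWRR B=RRYB L=YBOO
After move 3 (F'): F=OWOG U=BBGR R=GWYR D=BOYG L=YWOW
After move 4 (R'): R=WRGY U=BYGR F=OBOR D=BWYG B=GROB
After move 5 (U'): U=YRBG F=YWOR R=OBGY B=WROB L=GROW
After move 6 (R): R=GOYB U=YWBR F=YWOG D=BOYW B=GRRB
Query: R face = GOYB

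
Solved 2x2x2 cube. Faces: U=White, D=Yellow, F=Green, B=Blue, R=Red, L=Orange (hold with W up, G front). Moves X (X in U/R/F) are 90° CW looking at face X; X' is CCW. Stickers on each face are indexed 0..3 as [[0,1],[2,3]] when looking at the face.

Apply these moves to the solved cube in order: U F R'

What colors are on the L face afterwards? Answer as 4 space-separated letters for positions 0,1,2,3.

After move 1 (U): U=WWWW F=RRGG R=BBRR B=OOBB L=GGOO
After move 2 (F): F=GRGR U=WWOG R=WBWR D=RBYY L=GYOY
After move 3 (R'): R=BRWW U=WBOO F=GWGG D=RRYR B=YOBB
Query: L face = GYOY

Answer: G Y O Y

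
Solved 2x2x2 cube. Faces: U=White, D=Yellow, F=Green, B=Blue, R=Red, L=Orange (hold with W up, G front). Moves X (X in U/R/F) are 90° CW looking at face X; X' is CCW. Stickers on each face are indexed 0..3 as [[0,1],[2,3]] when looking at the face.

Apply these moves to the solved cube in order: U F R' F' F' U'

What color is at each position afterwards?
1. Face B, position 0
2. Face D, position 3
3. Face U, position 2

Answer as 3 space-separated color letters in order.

After move 1 (U): U=WWWW F=RRGG R=BBRR B=OOBB L=GGOO
After move 2 (F): F=GRGR U=WWOG R=WBWR D=RBYY L=GYOY
After move 3 (R'): R=BRWW U=WBOO F=GWGG D=RRYR B=YOBB
After move 4 (F'): F=WGGG U=WBBW R=RRRW D=YYYR L=GOOO
After move 5 (F'): F=GGWG U=WBRR R=YRYW D=OOYR L=GWOB
After move 6 (U'): U=BRWR F=GWWG R=GGYW B=YRBB L=YOOB
Query 1: B[0] = Y
Query 2: D[3] = R
Query 3: U[2] = W

Answer: Y R W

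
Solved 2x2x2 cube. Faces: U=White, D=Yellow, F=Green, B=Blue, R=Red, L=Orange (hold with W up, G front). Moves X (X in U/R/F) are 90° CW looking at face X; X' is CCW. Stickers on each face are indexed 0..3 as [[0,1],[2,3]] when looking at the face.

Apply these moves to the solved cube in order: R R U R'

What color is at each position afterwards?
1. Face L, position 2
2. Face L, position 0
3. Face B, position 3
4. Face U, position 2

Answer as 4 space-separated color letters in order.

After move 1 (R): R=RRRR U=WGWG F=GYGY D=YBYB B=WBWB
After move 2 (R): R=RRRR U=WYWY F=GBGB D=YWYW B=GBGB
After move 3 (U): U=WWYY F=RRGB R=GBRR B=OOGB L=GBOO
After move 4 (R'): R=BRGR U=WGYO F=RWGY D=YRYB B=WOWB
Query 1: L[2] = O
Query 2: L[0] = G
Query 3: B[3] = B
Query 4: U[2] = Y

Answer: O G B Y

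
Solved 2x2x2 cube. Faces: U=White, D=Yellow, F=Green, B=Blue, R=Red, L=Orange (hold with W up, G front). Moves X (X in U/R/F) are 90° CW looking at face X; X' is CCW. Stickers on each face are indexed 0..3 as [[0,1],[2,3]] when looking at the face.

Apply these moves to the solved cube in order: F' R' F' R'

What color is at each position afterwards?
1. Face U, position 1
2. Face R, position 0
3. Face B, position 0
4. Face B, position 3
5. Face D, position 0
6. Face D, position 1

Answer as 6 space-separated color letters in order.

After move 1 (F'): F=GGGG U=WWRR R=YRYR D=OOYY L=OWOW
After move 2 (R'): R=RRYY U=WBRB F=GWGR D=OGYG B=YBOB
After move 3 (F'): F=WRGG U=WBRY R=GROY D=WWYG L=OBOR
After move 4 (R'): R=RYGO U=WORY F=WBGY D=WRYG B=GBWB
Query 1: U[1] = O
Query 2: R[0] = R
Query 3: B[0] = G
Query 4: B[3] = B
Query 5: D[0] = W
Query 6: D[1] = R

Answer: O R G B W R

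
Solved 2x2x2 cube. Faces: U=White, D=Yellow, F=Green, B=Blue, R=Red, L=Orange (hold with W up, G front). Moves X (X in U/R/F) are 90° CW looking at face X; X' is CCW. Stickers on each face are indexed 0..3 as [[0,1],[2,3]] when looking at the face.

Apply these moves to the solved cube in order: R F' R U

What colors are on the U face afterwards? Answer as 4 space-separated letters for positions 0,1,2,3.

Answer: R W G Y

Derivation:
After move 1 (R): R=RRRR U=WGWG F=GYGY D=YBYB B=WBWB
After move 2 (F'): F=YYGG U=WGRR R=BRYR D=OOYB L=OGOW
After move 3 (R): R=YBRR U=WYRG F=YOGB D=OWYW B=RBGB
After move 4 (U): U=RWGY F=YBGB R=RBRR B=OGGB L=YOOW
Query: U face = RWGY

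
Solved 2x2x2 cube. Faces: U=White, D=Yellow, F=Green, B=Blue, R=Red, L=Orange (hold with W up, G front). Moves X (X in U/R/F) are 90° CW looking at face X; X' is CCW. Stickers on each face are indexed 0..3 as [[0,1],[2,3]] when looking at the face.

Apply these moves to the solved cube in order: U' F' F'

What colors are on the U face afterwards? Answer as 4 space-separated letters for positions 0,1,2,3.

Answer: W W Y Y

Derivation:
After move 1 (U'): U=WWWW F=OOGG R=GGRR B=RRBB L=BBOO
After move 2 (F'): F=OGOG U=WWGR R=YGYR D=BOYY L=BWOW
After move 3 (F'): F=GGOO U=WWYY R=OGBR D=WWYY L=BROG
Query: U face = WWYY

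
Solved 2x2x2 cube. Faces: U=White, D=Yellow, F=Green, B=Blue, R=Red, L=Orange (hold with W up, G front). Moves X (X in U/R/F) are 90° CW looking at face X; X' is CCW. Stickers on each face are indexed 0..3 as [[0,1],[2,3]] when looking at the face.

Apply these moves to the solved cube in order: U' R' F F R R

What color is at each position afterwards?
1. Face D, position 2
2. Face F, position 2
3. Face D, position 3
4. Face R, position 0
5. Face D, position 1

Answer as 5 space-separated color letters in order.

After move 1 (U'): U=WWWW F=OOGG R=GGRR B=RRBB L=BBOO
After move 2 (R'): R=GRGR U=WBWR F=OWGW D=YOYG B=YRYB
After move 3 (F): F=GOWW U=WBOB R=WRRR D=GGYG L=BYOO
After move 4 (F): F=WGWO U=WBOY R=ORBR D=RWYG L=BGOG
After move 5 (R): R=BORR U=WGOO F=WWWG D=RYYY B=YRBB
After move 6 (R): R=RBRO U=WWOG F=WYWY D=RBYY B=ORGB
Query 1: D[2] = Y
Query 2: F[2] = W
Query 3: D[3] = Y
Query 4: R[0] = R
Query 5: D[1] = B

Answer: Y W Y R B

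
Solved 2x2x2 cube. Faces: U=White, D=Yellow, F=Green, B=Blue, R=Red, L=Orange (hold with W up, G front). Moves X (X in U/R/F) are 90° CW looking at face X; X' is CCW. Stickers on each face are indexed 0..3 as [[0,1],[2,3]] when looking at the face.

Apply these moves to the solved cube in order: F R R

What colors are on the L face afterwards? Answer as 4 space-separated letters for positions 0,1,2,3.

After move 1 (F): F=GGGG U=WWOO R=WRWR D=RRYY L=OYOY
After move 2 (R): R=WWRR U=WGOG F=GRGY D=RBYB B=OBWB
After move 3 (R): R=RWRW U=WROY F=GBGB D=RWYO B=GBGB
Query: L face = OYOY

Answer: O Y O Y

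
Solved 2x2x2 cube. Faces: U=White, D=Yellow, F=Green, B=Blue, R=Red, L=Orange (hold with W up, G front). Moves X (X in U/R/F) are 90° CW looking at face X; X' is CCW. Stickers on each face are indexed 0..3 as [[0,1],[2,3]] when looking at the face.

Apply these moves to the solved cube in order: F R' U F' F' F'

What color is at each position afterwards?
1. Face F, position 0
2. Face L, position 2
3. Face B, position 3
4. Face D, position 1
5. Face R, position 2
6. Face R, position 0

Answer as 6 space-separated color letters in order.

After move 1 (F): F=GGGG U=WWOO R=WRWR D=RRYY L=OYOY
After move 2 (R'): R=RRWW U=WBOB F=GWGO D=RGYG B=YBRB
After move 3 (U): U=OWBB F=RRGO R=YBWW B=OYRB L=GWOY
After move 4 (F'): F=RORG U=OWYW R=GBRW D=WYYG L=GBOB
After move 5 (F'): F=OGRR U=OWGR R=YBWW D=BBYG L=GWOY
After move 6 (F'): F=GROR U=OWYW R=BBBW D=WYYG L=GROG
Query 1: F[0] = G
Query 2: L[2] = O
Query 3: B[3] = B
Query 4: D[1] = Y
Query 5: R[2] = B
Query 6: R[0] = B

Answer: G O B Y B B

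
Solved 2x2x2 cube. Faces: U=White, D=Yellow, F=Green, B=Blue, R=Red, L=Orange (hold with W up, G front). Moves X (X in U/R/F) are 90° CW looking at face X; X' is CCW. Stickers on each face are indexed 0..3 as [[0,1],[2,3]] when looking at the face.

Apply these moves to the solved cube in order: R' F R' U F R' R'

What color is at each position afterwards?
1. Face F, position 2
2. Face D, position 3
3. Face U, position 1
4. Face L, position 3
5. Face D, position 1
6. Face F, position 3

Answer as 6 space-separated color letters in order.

Answer: O B G G W O

Derivation:
After move 1 (R'): R=RRRR U=WBWB F=GWGW D=YGYG B=YBYB
After move 2 (F): F=GGWW U=WBOO R=WRBR D=RRYG L=OYOG
After move 3 (R'): R=RRWB U=WYOY F=GBWO D=RGYW B=GBRB
After move 4 (U): U=OWYY F=RRWO R=GBWB B=OYRB L=GBOG
After move 5 (F): F=WROR U=OWGB R=YBYB D=WGYW L=GROG
After move 6 (R'): R=BBYY U=ORGO F=WWOB D=WRYR B=WYGB
After move 7 (R'): R=BYBY U=OGGW F=WROO D=WWYB B=RYRB
Query 1: F[2] = O
Query 2: D[3] = B
Query 3: U[1] = G
Query 4: L[3] = G
Query 5: D[1] = W
Query 6: F[3] = O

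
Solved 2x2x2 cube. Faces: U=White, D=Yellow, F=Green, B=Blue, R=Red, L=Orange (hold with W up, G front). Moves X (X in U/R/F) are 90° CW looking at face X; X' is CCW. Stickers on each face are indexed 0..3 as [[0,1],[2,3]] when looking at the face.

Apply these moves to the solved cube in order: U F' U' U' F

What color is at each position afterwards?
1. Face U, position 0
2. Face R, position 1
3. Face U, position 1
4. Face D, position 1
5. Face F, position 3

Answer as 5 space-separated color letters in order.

After move 1 (U): U=WWWW F=RRGG R=BBRR B=OOBB L=GGOO
After move 2 (F'): F=RGRG U=WWBR R=YBYR D=GOYY L=GWOW
After move 3 (U'): U=WRWB F=GWRG R=RGYR B=YBBB L=OOOW
After move 4 (U'): U=RBWW F=OORG R=GWYR B=RGBB L=YBOW
After move 5 (F): F=ROGO U=RBWB R=WWWR D=YGYY L=YGOO
Query 1: U[0] = R
Query 2: R[1] = W
Query 3: U[1] = B
Query 4: D[1] = G
Query 5: F[3] = O

Answer: R W B G O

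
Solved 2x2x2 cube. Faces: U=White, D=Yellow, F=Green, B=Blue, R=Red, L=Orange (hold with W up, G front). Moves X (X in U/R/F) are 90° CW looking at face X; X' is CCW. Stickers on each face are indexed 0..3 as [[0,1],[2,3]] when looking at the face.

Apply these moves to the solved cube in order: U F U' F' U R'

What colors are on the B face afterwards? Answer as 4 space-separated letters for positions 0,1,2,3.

After move 1 (U): U=WWWW F=RRGG R=BBRR B=OOBB L=GGOO
After move 2 (F): F=GRGR U=WWOG R=WBWR D=RBYY L=GYOY
After move 3 (U'): U=WGWO F=GYGR R=GRWR B=WBBB L=OOOY
After move 4 (F'): F=YRGG U=WGGW R=BRRR D=OYYY L=OOOW
After move 5 (U): U=GWWG F=BRGG R=WBRR B=OOBB L=YROW
After move 6 (R'): R=BRWR U=GBWO F=BWGG D=ORYG B=YOYB
Query: B face = YOYB

Answer: Y O Y B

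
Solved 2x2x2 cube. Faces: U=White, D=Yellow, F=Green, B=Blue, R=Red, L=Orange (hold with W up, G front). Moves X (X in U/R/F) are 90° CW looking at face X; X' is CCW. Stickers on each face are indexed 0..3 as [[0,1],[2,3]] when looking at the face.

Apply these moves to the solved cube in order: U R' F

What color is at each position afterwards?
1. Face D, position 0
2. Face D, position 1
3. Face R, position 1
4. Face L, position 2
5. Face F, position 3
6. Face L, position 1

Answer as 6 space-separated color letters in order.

After move 1 (U): U=WWWW F=RRGG R=BBRR B=OOBB L=GGOO
After move 2 (R'): R=BRBR U=WBWO F=RWGW D=YRYG B=YOYB
After move 3 (F): F=GRWW U=WBOG R=WROR D=BBYG L=GYOR
Query 1: D[0] = B
Query 2: D[1] = B
Query 3: R[1] = R
Query 4: L[2] = O
Query 5: F[3] = W
Query 6: L[1] = Y

Answer: B B R O W Y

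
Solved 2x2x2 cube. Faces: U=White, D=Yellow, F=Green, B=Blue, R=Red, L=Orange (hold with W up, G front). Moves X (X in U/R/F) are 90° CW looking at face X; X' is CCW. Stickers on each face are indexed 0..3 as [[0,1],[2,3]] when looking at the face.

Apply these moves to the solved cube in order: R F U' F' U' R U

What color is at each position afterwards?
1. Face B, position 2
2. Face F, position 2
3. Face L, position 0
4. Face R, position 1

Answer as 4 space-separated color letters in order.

Answer: G O W G

Derivation:
After move 1 (R): R=RRRR U=WGWG F=GYGY D=YBYB B=WBWB
After move 2 (F): F=GGYY U=WGOO R=WRGR D=RRYB L=OYOB
After move 3 (U'): U=GOWO F=OYYY R=GGGR B=WRWB L=WBOB
After move 4 (F'): F=YYOY U=GOGG R=RGRR D=BBYB L=WOOW
After move 5 (U'): U=OGGG F=WOOY R=YYRR B=RGWB L=WROW
After move 6 (R): R=RYRY U=OOGY F=WBOB D=BWYR B=GGGB
After move 7 (U): U=GOYO F=RYOB R=GGRY B=WRGB L=WBOW
Query 1: B[2] = G
Query 2: F[2] = O
Query 3: L[0] = W
Query 4: R[1] = G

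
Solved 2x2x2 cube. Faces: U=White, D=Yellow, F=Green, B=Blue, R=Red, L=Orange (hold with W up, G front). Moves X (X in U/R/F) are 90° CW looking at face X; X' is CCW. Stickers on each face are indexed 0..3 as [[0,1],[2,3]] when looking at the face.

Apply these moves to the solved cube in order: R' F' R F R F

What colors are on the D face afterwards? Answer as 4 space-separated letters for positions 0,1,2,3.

Answer: R G Y R

Derivation:
After move 1 (R'): R=RRRR U=WBWB F=GWGW D=YGYG B=YBYB
After move 2 (F'): F=WWGG U=WBRR R=GRYR D=OOYG L=OBOW
After move 3 (R): R=YGRR U=WWRG F=WOGG D=OYYY B=RBBB
After move 4 (F): F=GWGO U=WWWB R=RGGR D=RYYY L=OOOY
After move 5 (R): R=GRRG U=WWWO F=GYGY D=RBYR B=BBWB
After move 6 (F): F=GGYY U=WWYO R=WROG D=RGYR L=OROB
Query: D face = RGYR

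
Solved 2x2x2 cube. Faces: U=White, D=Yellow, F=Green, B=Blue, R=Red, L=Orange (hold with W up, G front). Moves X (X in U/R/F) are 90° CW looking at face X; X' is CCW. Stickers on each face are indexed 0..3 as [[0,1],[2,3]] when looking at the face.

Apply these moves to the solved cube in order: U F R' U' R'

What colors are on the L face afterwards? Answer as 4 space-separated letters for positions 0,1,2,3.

Answer: Y O O Y

Derivation:
After move 1 (U): U=WWWW F=RRGG R=BBRR B=OOBB L=GGOO
After move 2 (F): F=GRGR U=WWOG R=WBWR D=RBYY L=GYOY
After move 3 (R'): R=BRWW U=WBOO F=GWGG D=RRYR B=YOBB
After move 4 (U'): U=BOWO F=GYGG R=GWWW B=BRBB L=YOOY
After move 5 (R'): R=WWGW U=BBWB F=GOGO D=RYYG B=RRRB
Query: L face = YOOY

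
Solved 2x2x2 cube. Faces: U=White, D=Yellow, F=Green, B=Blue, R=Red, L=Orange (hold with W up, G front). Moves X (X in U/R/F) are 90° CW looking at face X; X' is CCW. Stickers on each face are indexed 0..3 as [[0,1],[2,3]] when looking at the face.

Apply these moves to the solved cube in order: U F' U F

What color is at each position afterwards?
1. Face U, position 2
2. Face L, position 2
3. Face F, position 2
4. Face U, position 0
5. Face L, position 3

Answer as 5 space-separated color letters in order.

After move 1 (U): U=WWWW F=RRGG R=BBRR B=OOBB L=GGOO
After move 2 (F'): F=RGRG U=WWBR R=YBYR D=GOYY L=GWOW
After move 3 (U): U=BWRW F=YBRG R=OOYR B=GWBB L=RGOW
After move 4 (F): F=RYGB U=BWWG R=ROWR D=YOYY L=RGOO
Query 1: U[2] = W
Query 2: L[2] = O
Query 3: F[2] = G
Query 4: U[0] = B
Query 5: L[3] = O

Answer: W O G B O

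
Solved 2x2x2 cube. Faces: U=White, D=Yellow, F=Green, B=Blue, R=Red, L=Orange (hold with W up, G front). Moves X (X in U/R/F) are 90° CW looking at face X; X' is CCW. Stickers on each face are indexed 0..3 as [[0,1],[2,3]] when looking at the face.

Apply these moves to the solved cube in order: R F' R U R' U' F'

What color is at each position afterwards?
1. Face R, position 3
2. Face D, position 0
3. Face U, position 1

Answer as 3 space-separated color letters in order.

Answer: R G O

Derivation:
After move 1 (R): R=RRRR U=WGWG F=GYGY D=YBYB B=WBWB
After move 2 (F'): F=YYGG U=WGRR R=BRYR D=OOYB L=OGOW
After move 3 (R): R=YBRR U=WYRG F=YOGB D=OWYW B=RBGB
After move 4 (U): U=RWGY F=YBGB R=RBRR B=OGGB L=YOOW
After move 5 (R'): R=BRRR U=RGGO F=YWGY D=OBYB B=WGWB
After move 6 (U'): U=GORG F=YOGY R=YWRR B=BRWB L=WGOW
After move 7 (F'): F=OYYG U=GOYR R=BWOR D=GWYB L=WGOR
Query 1: R[3] = R
Query 2: D[0] = G
Query 3: U[1] = O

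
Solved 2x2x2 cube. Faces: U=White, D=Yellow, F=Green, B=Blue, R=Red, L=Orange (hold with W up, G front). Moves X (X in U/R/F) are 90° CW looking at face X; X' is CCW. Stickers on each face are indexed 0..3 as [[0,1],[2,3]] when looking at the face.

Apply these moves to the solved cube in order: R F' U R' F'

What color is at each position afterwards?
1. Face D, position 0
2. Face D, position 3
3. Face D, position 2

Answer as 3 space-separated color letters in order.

After move 1 (R): R=RRRR U=WGWG F=GYGY D=YBYB B=WBWB
After move 2 (F'): F=YYGG U=WGRR R=BRYR D=OOYB L=OGOW
After move 3 (U): U=RWRG F=BRGG R=WBYR B=OGWB L=YYOW
After move 4 (R'): R=BRWY U=RWRO F=BWGG D=ORYG B=BGOB
After move 5 (F'): F=WGBG U=RWBW R=RROY D=YWYG L=YOOR
Query 1: D[0] = Y
Query 2: D[3] = G
Query 3: D[2] = Y

Answer: Y G Y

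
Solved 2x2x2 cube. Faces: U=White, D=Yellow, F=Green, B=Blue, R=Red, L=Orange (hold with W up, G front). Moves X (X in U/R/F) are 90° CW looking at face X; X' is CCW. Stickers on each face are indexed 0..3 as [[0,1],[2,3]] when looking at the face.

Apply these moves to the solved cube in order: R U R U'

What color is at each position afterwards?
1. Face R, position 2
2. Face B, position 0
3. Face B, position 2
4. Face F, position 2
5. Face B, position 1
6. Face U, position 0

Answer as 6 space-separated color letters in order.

After move 1 (R): R=RRRR U=WGWG F=GYGY D=YBYB B=WBWB
After move 2 (U): U=WWGG F=RRGY R=WBRR B=OOWB L=GYOO
After move 3 (R): R=RWRB U=WRGY F=RBGB D=YWYO B=GOWB
After move 4 (U'): U=RYWG F=GYGB R=RBRB B=RWWB L=GOOO
Query 1: R[2] = R
Query 2: B[0] = R
Query 3: B[2] = W
Query 4: F[2] = G
Query 5: B[1] = W
Query 6: U[0] = R

Answer: R R W G W R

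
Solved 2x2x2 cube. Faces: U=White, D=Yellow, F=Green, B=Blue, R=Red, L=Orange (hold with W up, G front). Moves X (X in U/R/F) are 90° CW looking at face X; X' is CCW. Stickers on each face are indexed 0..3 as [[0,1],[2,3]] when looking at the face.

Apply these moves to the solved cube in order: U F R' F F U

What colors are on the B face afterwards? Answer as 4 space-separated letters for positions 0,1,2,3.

After move 1 (U): U=WWWW F=RRGG R=BBRR B=OOBB L=GGOO
After move 2 (F): F=GRGR U=WWOG R=WBWR D=RBYY L=GYOY
After move 3 (R'): R=BRWW U=WBOO F=GWGG D=RRYR B=YOBB
After move 4 (F): F=GGGW U=WBYY R=OROW D=WBYR L=GROR
After move 5 (F): F=GGWG U=WBRR R=YRYW D=OOYR L=GWOB
After move 6 (U): U=RWRB F=YRWG R=YOYW B=GWBB L=GGOB
Query: B face = GWBB

Answer: G W B B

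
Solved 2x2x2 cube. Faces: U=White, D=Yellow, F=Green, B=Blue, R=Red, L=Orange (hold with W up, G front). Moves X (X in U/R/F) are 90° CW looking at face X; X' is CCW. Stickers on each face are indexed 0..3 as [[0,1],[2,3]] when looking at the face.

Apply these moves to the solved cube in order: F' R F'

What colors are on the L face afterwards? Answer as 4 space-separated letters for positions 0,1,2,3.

Answer: O G O R

Derivation:
After move 1 (F'): F=GGGG U=WWRR R=YRYR D=OOYY L=OWOW
After move 2 (R): R=YYRR U=WGRG F=GOGY D=OBYB B=RBWB
After move 3 (F'): F=OYGG U=WGYR R=BYOR D=WWYB L=OGOR
Query: L face = OGOR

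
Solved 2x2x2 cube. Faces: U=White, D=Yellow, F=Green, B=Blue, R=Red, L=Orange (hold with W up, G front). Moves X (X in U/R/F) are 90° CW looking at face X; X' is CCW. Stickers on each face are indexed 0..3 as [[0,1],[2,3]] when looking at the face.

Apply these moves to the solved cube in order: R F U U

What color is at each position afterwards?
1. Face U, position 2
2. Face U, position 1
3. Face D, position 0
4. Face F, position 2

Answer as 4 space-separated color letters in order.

After move 1 (R): R=RRRR U=WGWG F=GYGY D=YBYB B=WBWB
After move 2 (F): F=GGYY U=WGOO R=WRGR D=RRYB L=OYOB
After move 3 (U): U=OWOG F=WRYY R=WBGR B=OYWB L=GGOB
After move 4 (U): U=OOGW F=WBYY R=OYGR B=GGWB L=WROB
Query 1: U[2] = G
Query 2: U[1] = O
Query 3: D[0] = R
Query 4: F[2] = Y

Answer: G O R Y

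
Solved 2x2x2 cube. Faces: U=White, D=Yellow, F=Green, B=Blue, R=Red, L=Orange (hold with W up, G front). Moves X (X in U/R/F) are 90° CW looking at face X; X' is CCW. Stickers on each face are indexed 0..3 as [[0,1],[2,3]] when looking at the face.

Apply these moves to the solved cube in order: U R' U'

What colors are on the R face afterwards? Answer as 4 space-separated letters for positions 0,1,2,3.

Answer: R W B R

Derivation:
After move 1 (U): U=WWWW F=RRGG R=BBRR B=OOBB L=GGOO
After move 2 (R'): R=BRBR U=WBWO F=RWGW D=YRYG B=YOYB
After move 3 (U'): U=BOWW F=GGGW R=RWBR B=BRYB L=YOOO
Query: R face = RWBR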